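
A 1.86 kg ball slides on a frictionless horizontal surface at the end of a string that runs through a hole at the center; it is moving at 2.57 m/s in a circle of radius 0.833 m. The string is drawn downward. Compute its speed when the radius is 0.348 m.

v₂ ≈ 6.15 m/s

The only horizontal force on the mass is along the cord (radial), so it exerts no torque about the hole and angular momentum m v r is conserved.
v₂ = v₁ r₁ / r₂ = (2.57)(0.833) / (0.348) = 6.152 m/s.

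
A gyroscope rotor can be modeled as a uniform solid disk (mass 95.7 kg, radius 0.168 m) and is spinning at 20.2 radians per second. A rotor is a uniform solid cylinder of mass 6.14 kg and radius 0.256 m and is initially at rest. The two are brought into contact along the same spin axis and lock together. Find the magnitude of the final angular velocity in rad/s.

|ω_f| ≈ 17.6 rad/s

No external torque acts about the common axis, so total angular momentum is conserved.
Moments of inertia: I_A = ½(95.7)(0.168)² = 1.351 kg·m²; I_B = ½(6.14)(0.256)² = 0.2012 kg·m².
Taking A's sense as positive: L = (1.351)(20.2) = 27.28 kg·m²·rad/s.
Combined I = 1.351 + 0.2012 = 1.552 kg·m².
ω_f = L / I = 27.28 / 1.552 = 17.58 rad/s.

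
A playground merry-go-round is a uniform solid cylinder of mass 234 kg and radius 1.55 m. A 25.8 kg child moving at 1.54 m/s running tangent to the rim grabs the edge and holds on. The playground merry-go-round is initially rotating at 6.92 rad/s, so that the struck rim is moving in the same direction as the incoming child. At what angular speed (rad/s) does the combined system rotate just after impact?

|ω_f| ≈ 5.85 rad/s

About the axle the impulsive forces during the collision are internal, so angular momentum about that axis is conserved.
I_p = ½(234)(1.55)² = 281.1 kg·m². Taking the sense of the child's angular momentum as positive, L_{child} = m v R = (25.8)(1.54)(1.55) = 61.58 kg·m²/s.
L_i = +I_p ω_p + m v R = +(281.1)(6.92) + 61.58 = 2007 kg·m²/s.
After sticking, I_f = I_p + m R² = 281.1 + (25.8)(1.55)² = 343.1 kg·m².
ω_f = L_i / I_f = 2007 / 343.1 = 5.849 rad/s.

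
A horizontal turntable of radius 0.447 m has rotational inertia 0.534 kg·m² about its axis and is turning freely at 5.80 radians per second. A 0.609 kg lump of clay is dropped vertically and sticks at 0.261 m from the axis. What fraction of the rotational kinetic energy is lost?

fraction ≈ 0.0721

No external torque acts about the axis; L_before = L_after.
Added inertia Σmr² = (0.609)(0.261)² = 0.04149 kg·m²; I_f = 0.5340 + 0.04149 = 0.5755 kg·m².
ω_f = I_p ω_i / I_f = (0.5340)(5.80) / 0.5755 = 5.382 rad/s.
KE_i = ½(0.5340)(5.800 rad/s)² = 8.982 J; KE_f = ½(0.5755)(5.382)² = 8.334 J.
Fraction lost = 0.07209.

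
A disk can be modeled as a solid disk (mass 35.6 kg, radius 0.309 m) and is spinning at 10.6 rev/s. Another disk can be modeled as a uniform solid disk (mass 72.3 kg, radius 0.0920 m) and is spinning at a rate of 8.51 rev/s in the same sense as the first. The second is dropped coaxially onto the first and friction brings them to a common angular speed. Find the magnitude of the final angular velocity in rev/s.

|ω_f| ≈ 10.3 rev/s

The coupling torques are internal; angular momentum about the shared axis is conserved.
Moments of inertia: I_A = ½(35.6)(0.309)² = 1.700 kg·m²; I_B = ½(72.3)(0.0920)² = 0.3060 kg·m².
Taking A's sense as positive: L = (1.700)(10.6) + (0.3060)(8.51) = 20.62 kg·m²·rev/s.
Combined I = 1.700 + 0.3060 = 2.006 kg·m².
ω_f = L / I = 20.62 / 2.006 = 10.28 rev/s.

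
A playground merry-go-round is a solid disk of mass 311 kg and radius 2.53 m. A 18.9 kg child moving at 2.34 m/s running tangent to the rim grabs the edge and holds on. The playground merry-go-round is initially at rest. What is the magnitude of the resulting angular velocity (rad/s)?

|ω_f| ≈ 0.100 rad/s

The axle reaction passes through the axle and exerts no torque about it; angular momentum about the axle is conserved through the impact.
I_p = ½(311)(2.53)² = 995.3 kg·m². Taking the sense of the child's angular momentum as positive, L_{child} = m v R = (18.9)(2.34)(2.53) = 111.9 kg·m²/s.
L_i = 0 + 111.9 = 111.9 kg·m²/s.
After sticking, I_f = I_p + m R² = 995.3 + (18.9)(2.53)² = 1116 kg·m².
ω_f = L_i / I_f = 111.9 / 1116 = 0.1002 rad/s.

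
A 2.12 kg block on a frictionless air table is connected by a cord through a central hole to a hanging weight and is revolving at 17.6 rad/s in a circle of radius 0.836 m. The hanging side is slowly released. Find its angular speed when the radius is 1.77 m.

No torque about the axis ⇒ m r₁² ω₁ = m r₂² ω₂.
ω₂ = ω₁ (r₁/r₂)² = (17.6)(0.836/1.77)² = 3.926 rad/s.

ω₂ ≈ 3.93 rad/s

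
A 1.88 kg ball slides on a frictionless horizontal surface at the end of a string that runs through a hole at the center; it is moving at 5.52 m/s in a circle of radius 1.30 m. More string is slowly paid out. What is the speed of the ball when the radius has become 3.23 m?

The only horizontal force on the mass is along the cord (radial), so it exerts no torque about the hole and angular momentum m v r is conserved.
v₂ = v₁ r₁ / r₂ = (5.52)(1.30) / (3.23) = 2.222 m/s.

v₂ ≈ 2.22 m/s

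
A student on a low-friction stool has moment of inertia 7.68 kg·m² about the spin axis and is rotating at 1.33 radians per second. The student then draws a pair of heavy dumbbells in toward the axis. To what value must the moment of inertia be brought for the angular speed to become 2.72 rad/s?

I₂ ≈ 3.76 kg·m²

Angular momentum about the spin axis is conserved since the torque about it is zero.
I₂ = I₁ω₁ / ω₂ = (7.68)(1.33) / (2.72) = 3.755 kg·m².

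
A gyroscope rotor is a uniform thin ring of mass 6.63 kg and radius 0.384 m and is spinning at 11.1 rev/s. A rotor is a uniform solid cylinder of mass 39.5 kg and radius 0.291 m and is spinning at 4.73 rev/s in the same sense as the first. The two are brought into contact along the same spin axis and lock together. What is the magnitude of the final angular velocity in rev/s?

|ω_f| ≈ 7.08 rev/s

No external torque acts about the common axis, so total angular momentum is conserved.
Moments of inertia: I_A = (6.63)(0.384)² = 0.9776 kg·m²; I_B = ½(39.5)(0.291)² = 1.672 kg·m².
Taking A's sense as positive: L = (0.9776)(11.1) + (1.672)(4.73) = 18.76 kg·m²·rev/s.
Combined I = 0.9776 + 1.672 = 2.650 kg·m².
ω_f = L / I = 18.76 / 2.650 = 7.080 rev/s.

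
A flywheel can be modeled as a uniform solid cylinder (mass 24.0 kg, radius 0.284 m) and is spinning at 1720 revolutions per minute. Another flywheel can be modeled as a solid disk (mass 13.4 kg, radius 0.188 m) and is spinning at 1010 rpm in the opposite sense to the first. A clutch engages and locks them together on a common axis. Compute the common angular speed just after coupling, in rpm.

The coupling torques are internal; angular momentum about the shared axis is conserved.
Moments of inertia: I_A = ½(24.0)(0.284)² = 0.9679 kg·m²; I_B = ½(13.4)(0.188)² = 0.2368 kg·m².
Taking A's sense as positive: L = (0.9679)(1720) − (0.2368)(1010) = 1426 kg·m²·rpm.
Combined I = 0.9679 + 0.2368 = 1.205 kg·m².
ω_f = L / I = 1426 / 1.205 = 1183 rpm.

|ω_f| ≈ 1180 rpm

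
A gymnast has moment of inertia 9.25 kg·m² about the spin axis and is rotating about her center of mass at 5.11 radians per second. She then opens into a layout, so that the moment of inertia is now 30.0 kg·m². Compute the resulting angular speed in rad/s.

Angular momentum about the spin axis is conserved since the torque about it is zero.
ω₂ = I₁ω₁ / I₂ = (9.250)(5.11 rad/s) / (30.00) = 1.576 rad/s.

ω₂ ≈ 1.58 rad/s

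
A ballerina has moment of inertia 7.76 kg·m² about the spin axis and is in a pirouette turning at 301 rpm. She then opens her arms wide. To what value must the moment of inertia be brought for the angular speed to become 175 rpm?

I₂ ≈ 13.3 kg·m²

Angular momentum about the spin axis is conserved since the torque about it is zero.
I₂ = I₁ω₁ / ω₂ = (7.76)(301) / (175) = 13.35 kg·m².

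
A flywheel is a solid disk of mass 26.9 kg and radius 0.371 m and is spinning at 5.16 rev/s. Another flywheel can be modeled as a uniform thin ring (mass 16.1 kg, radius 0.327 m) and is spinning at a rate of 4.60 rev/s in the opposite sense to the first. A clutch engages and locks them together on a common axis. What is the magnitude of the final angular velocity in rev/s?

|ω_f| ≈ 0.457 rev/s

The coupling torques are internal; angular momentum about the shared axis is conserved.
Moments of inertia: I_A = ½(26.9)(0.371)² = 1.851 kg·m²; I_B = (16.1)(0.327)² = 1.722 kg·m².
Taking A's sense as positive: L = (1.851)(5.16) − (1.722)(4.60) = 1.633 kg·m²·rev/s.
Combined I = 1.851 + 1.722 = 3.573 kg·m².
ω_f = L / I = 1.633 / 3.573 = 0.4572 rev/s.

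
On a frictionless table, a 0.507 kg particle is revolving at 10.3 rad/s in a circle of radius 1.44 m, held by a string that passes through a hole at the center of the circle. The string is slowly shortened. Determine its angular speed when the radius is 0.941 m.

ω₂ ≈ 24.1 rad/s

The constraining force is radial, so m r² ω about the center is conserved.
ω₂ = ω₁ (r₁/r₂)² = (10.3)(1.44/0.941)² = 24.12 rad/s.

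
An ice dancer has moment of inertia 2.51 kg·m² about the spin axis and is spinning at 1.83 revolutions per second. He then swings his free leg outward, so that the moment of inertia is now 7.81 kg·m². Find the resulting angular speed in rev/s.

With no external torque about the axis, L is conserved: I₁ω₁ = I₂ω₂.
ω₂ = I₁ω₁ / I₂ = (2.510)(1.83 rev/s) / (7.810) = 0.5881 rev/s.

ω₂ ≈ 0.588 rev/s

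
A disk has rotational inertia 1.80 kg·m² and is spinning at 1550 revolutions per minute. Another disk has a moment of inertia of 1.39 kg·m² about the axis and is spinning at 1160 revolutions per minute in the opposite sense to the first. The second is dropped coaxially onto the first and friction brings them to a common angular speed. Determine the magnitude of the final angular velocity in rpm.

The coupling torques are internal; angular momentum about the shared axis is conserved.
Taking A's sense as positive: L = (1.800)(1550) − (1.390)(1160) = 1178 kg·m²·rpm.
Combined I = 1.800 + 1.390 = 3.190 kg·m².
ω_f = L / I = 1178 / 3.190 = 369.2 rpm.

|ω_f| ≈ 369 rpm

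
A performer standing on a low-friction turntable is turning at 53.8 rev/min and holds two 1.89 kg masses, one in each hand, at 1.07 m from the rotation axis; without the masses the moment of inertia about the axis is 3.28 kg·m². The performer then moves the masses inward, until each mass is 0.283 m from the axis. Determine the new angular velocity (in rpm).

ω₂ ≈ 114 rpm

With no external torque about the axis, L is conserved: I₁ω₁ = I₂ω₂.
I₁ = 3.28 + 2(1.89)(1.07)² = 7.608 kg·m²; I₂ = 3.28 + 2(1.89)(0.283)² = 3.583 kg·m².
ω₂ = I₁ω₁ / I₂ = (7.608)(53.8 rpm) / (3.583) = 114.2 rpm.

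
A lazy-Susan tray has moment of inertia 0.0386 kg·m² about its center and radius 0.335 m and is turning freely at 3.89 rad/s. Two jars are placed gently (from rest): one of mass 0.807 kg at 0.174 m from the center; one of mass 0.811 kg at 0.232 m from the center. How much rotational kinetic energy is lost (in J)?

No external torque acts about the center; L_before = L_after.
Added inertia Σmr² = (0.807)(0.174)² + (0.811)(0.232)² = 0.06808 kg·m²; I_f = 0.03860 + 0.06808 = 0.1067 kg·m².
ω_f = I_p ω_i / I_f = (0.03860)(3.89) / 0.1067 = 1.407 rad/s.
KE_i = ½(0.03860)(3.890 rad/s)² = 0.2920 J; KE_f = ½(0.1067)(1.407)² = 0.1057 J.

energy lost ≈ 0.186 J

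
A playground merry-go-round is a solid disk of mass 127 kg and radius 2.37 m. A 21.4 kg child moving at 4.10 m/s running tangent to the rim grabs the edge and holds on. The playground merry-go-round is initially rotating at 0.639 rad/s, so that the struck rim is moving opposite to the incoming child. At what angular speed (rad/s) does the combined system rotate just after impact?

|ω_f| ≈ 0.0419 rad/s

The axle reaction passes through the axle and exerts no torque about it; angular momentum about the axle is conserved through the impact.
I_p = ½(127)(2.37)² = 356.7 kg·m². Taking the sense of the child's angular momentum as positive, L_{child} = m v R = (21.4)(4.10)(2.37) = 207.9 kg·m²/s.
L_i = −I_p ω_p + m v R = −(356.7)(0.639) + 207.9 = -19.97 kg·m²/s.
After sticking, I_f = I_p + m R² = 356.7 + (21.4)(2.37)² = 476.9 kg·m².
ω_f = L_i / I_f = -19.97 / 476.9 = -0.04188 rad/s.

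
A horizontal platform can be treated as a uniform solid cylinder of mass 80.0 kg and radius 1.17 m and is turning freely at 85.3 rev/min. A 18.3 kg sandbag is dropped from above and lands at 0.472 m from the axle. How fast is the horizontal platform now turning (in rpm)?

ω_f ≈ 79.4 rpm

No external torque acts about the axle; L_before = L_after.
I_p = ½(80.0)(1.17)² = 54.76 kg·m².
Added inertia Σmr² = (18.3)(0.472)² = 4.077 kg·m²; I_f = 54.76 + 4.077 = 58.83 kg·m².
ω_f = I_p ω_i / I_f = (54.76)(85.3) / 58.83 = 79.39 rpm.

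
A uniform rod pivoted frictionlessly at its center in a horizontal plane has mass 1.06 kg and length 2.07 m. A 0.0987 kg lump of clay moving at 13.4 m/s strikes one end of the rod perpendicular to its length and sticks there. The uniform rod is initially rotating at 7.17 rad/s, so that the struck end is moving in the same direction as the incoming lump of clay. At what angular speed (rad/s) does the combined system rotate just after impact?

The axle reaction passes through the pivot and exerts no torque about it; angular momentum about the pivot is conserved through the impact.
I_p = (1/12)(1.06)(2.07)² = 0.3785 kg·m². Taking the sense of the lump of clay's angular momentum as positive, L_{lump} = m v R = (0.0987)(13.4)(2.07/2) = 1.369 kg·m²/s.
L_i = +I_p ω_p + m v R = +(0.3785)(7.17) + 1.369 = 4.083 kg·m²/s.
After sticking, I_f = I_p + m R² = 0.3785 + (0.0987)(2.07/2)² = 0.4842 kg·m².
ω_f = L_i / I_f = 4.083 / 0.4842 = 8.431 rad/s.

|ω_f| ≈ 8.43 rad/s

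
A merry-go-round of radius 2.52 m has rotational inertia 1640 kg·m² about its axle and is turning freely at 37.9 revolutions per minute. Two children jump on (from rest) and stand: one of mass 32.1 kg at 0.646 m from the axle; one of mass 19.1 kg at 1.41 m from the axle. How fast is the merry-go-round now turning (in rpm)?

ω_f ≈ 36.7 rpm

The added mass arrives with no angular momentum about the axle, and any external torque about the axle is negligible, so the system's angular momentum is conserved.
Added inertia Σmr² = (32.1)(0.646)² + (19.1)(1.41)² = 51.37 kg·m²; I_f = 1640 + 51.37 = 1691 kg·m².
ω_f = I_p ω_i / I_f = (1640)(37.9) / 1691 = 36.75 rpm.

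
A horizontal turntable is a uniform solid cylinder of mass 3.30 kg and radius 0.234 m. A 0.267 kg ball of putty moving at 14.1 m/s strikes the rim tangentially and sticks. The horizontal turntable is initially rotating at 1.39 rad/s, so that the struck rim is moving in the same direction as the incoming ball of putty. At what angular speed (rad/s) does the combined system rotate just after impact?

|ω_f| ≈ 9.59 rad/s

About the axle the impulsive forces during the collision are internal, so angular momentum about that axis is conserved.
I_p = ½(3.30)(0.234)² = 0.09035 kg·m². Taking the sense of the ball of putty's angular momentum as positive, L_{ball} = m v R = (0.267)(14.1)(0.234) = 0.8809 kg·m²/s.
L_i = +I_p ω_p + m v R = +(0.09035)(1.39) + 0.8809 = 1.007 kg·m²/s.
After sticking, I_f = I_p + m R² = 0.09035 + (0.267)(0.234)² = 0.1050 kg·m².
ω_f = L_i / I_f = 1.007 / 0.1050 = 9.589 rad/s.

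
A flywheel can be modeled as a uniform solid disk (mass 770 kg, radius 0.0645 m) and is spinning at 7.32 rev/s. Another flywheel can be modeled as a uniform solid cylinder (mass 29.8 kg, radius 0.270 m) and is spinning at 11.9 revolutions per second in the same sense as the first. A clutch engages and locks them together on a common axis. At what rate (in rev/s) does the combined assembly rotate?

No external torque acts about the common axis, so total angular momentum is conserved.
Moments of inertia: I_A = ½(770)(0.0645)² = 1.602 kg·m²; I_B = ½(29.8)(0.270)² = 1.086 kg·m².
Taking A's sense as positive: L = (1.602)(7.32) + (1.086)(11.9) = 24.65 kg·m²·rev/s.
Combined I = 1.602 + 1.086 = 2.688 kg·m².
ω_f = L / I = 24.65 / 2.688 = 9.171 rev/s.

|ω_f| ≈ 9.17 rev/s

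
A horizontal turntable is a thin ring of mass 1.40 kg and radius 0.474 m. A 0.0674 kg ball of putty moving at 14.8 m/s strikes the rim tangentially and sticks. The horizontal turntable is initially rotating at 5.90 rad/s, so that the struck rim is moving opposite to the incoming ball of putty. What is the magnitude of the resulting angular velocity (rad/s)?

About the axle the impulsive forces during the collision are internal, so angular momentum about that axis is conserved.
I_p = (1.40)(0.474)² = 0.3145 kg·m². Taking the sense of the ball of putty's angular momentum as positive, L_{ball} = m v R = (0.0674)(14.8)(0.474) = 0.4728 kg·m²/s.
L_i = −I_p ω_p + m v R = −(0.3145)(5.90) + 0.4728 = -1.383 kg·m²/s.
After sticking, I_f = I_p + m R² = 0.3145 + (0.0674)(0.474)² = 0.3297 kg·m².
ω_f = L_i / I_f = -1.383 / 0.3297 = -4.195 rad/s.

|ω_f| ≈ 4.19 rad/s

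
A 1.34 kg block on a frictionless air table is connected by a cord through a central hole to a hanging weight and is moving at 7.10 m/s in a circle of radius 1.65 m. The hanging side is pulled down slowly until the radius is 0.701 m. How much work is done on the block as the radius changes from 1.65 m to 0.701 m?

Central (radial) force ⇒ zero torque about the center ⇒ m v r is constant.
v₂ = v₁ r₁ / r₂ = (7.10)(1.65) / (0.701) = 16.71 m/s.
W = ΔKE = ½m(v₂² − v₁²) = 153.3 J.

W ≈ 153 J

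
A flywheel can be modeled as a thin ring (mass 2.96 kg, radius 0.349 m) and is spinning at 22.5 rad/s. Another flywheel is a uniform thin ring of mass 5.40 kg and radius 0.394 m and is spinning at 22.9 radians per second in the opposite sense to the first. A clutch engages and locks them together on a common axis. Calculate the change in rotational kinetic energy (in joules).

No external torque acts about the common axis, so total angular momentum is conserved.
Moments of inertia: I_A = (2.96)(0.349)² = 0.3605 kg·m²; I_B = (5.40)(0.394)² = 0.8383 kg·m².
Taking A's sense as positive: L = (0.3605)(22.5) − (0.8383)(22.9) = -11.08 kg·m²·rad/s.
Combined I = 0.3605 + 0.8383 = 1.199 kg·m².
ω_f = L / I = -11.08 / 1.199 = -9.246 rad/s.
KE_i = ½ΣIω² = 311.1 J; KE_f = ½(1.199)(9.246)² = 51.25 J.

ΔKE ≈ -260 J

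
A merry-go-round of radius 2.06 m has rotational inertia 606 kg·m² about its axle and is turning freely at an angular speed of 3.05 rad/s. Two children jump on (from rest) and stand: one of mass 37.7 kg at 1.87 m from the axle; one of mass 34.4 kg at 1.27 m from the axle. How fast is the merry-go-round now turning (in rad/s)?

ω_f ≈ 2.33 rad/s

No external torque acts about the axle; L_before = L_after.
Added inertia Σmr² = (37.7)(1.87)² + (34.4)(1.27)² = 187.3 kg·m²; I_f = 606.0 + 187.3 = 793.3 kg·m².
ω_f = I_p ω_i / I_f = (606.0)(3.05) / 793.3 = 2.330 rad/s.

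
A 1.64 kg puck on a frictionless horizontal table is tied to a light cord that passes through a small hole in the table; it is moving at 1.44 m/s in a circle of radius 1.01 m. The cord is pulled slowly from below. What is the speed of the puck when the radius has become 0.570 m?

The only horizontal force on the mass is along the cord (radial), so it exerts no torque about the hole and angular momentum m v r is conserved.
v₂ = v₁ r₁ / r₂ = (1.44)(1.01) / (0.570) = 2.552 m/s.

v₂ ≈ 2.55 m/s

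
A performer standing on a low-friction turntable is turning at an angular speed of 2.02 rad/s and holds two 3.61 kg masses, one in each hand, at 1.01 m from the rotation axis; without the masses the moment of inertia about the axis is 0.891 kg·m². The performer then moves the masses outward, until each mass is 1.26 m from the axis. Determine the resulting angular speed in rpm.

No external torque acts about the spin axis, so angular momentum is conserved.
I₁ = 0.891 + 2(3.61)(1.01)² = 8.256 kg·m²; I₂ = 0.891 + 2(3.61)(1.26)² = 12.35 kg·m².
ω₂ = I₁ω₁ / I₂ = (8.256)(2.02 rad/s) / (12.35) = 1.350 rad/s = 12.89 rpm.

ω₂ ≈ 12.9 rpm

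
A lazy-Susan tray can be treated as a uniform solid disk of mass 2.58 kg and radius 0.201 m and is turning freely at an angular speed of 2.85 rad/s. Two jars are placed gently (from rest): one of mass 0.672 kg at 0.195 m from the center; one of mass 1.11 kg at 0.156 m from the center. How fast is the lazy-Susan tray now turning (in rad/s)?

ω_f ≈ 1.42 rad/s

No external torque acts about the center; L_before = L_after.
I_p = ½(2.58)(0.201)² = 0.05212 kg·m².
Added inertia Σmr² = (0.672)(0.195)² + (1.11)(0.156)² = 0.05257 kg·m²; I_f = 0.05212 + 0.05257 = 0.1047 kg·m².
ω_f = I_p ω_i / I_f = (0.05212)(2.85) / 0.1047 = 1.419 rad/s.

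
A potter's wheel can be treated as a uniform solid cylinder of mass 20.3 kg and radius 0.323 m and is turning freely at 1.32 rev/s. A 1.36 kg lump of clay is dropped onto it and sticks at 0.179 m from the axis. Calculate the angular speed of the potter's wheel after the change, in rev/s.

ω_f ≈ 1.27 rev/s

No external torque acts about the axis; L_before = L_after.
I_p = ½(20.3)(0.323)² = 1.059 kg·m².
Added inertia Σmr² = (1.36)(0.179)² = 0.04358 kg·m²; I_f = 1.059 + 0.04358 = 1.103 kg·m².
ω_f = I_p ω_i / I_f = (1.059)(1.32) / 1.103 = 1.268 rev/s.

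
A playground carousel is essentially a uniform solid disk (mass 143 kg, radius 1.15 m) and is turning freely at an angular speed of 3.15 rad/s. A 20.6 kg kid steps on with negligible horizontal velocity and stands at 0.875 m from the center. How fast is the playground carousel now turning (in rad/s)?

The added mass arrives with no angular momentum about the center, and any external torque about the center is negligible, so the system's angular momentum is conserved.
I_p = ½(143)(1.15)² = 94.56 kg·m².
Added inertia Σmr² = (20.6)(0.875)² = 15.77 kg·m²; I_f = 94.56 + 15.77 = 110.3 kg·m².
ω_f = I_p ω_i / I_f = (94.56)(3.15) / 110.3 = 2.700 rad/s.

ω_f ≈ 2.70 rad/s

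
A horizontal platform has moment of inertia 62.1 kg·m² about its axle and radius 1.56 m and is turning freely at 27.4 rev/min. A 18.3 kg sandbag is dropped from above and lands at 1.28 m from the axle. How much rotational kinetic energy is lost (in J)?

No external torque acts about the axle; L_before = L_after.
Added inertia Σmr² = (18.3)(1.28)² = 29.98 kg·m²; I_f = 62.10 + 29.98 = 92.08 kg·m².
ω_f = I_p ω_i / I_f = (62.10)(27.4) / 92.08 = 18.48 rpm.
KE_i = ½(62.10)(2.869 rad/s)² = 255.6 J; KE_f = ½(92.08)(1.935)² = 172.4 J.

energy lost ≈ 83.2 J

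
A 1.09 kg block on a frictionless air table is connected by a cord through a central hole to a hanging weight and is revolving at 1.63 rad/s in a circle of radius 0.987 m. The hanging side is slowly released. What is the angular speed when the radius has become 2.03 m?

ω₂ ≈ 0.385 rad/s

No torque about the axis ⇒ m r₁² ω₁ = m r₂² ω₂.
ω₂ = ω₁ (r₁/r₂)² = (1.63)(0.987/2.03)² = 0.3853 rad/s.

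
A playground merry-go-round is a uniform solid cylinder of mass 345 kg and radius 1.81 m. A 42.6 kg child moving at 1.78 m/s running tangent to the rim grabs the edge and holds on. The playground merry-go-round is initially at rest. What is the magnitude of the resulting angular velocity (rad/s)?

|ω_f| ≈ 0.195 rad/s

The axle reaction passes through the axle and exerts no torque about it; angular momentum about the axle is conserved through the impact.
I_p = ½(345)(1.81)² = 565.1 kg·m². Taking the sense of the child's angular momentum as positive, L_{child} = m v R = (42.6)(1.78)(1.81) = 137.2 kg·m²/s.
L_i = 0 + 137.2 = 137.2 kg·m²/s.
After sticking, I_f = I_p + m R² = 565.1 + (42.6)(1.81)² = 704.7 kg·m².
ω_f = L_i / I_f = 137.2 / 704.7 = 0.1948 rad/s.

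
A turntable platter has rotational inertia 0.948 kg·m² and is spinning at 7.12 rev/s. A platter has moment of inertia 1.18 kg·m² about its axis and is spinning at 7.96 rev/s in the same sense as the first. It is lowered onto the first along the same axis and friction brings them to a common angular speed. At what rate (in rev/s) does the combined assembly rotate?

No external torque acts about the common axis, so total angular momentum is conserved.
Taking A's sense as positive: L = (0.9480)(7.12) + (1.180)(7.96) = 16.14 kg·m²·rev/s.
Combined I = 0.9480 + 1.180 = 2.128 kg·m².
ω_f = L / I = 16.14 / 2.128 = 7.586 rev/s.

|ω_f| ≈ 7.59 rev/s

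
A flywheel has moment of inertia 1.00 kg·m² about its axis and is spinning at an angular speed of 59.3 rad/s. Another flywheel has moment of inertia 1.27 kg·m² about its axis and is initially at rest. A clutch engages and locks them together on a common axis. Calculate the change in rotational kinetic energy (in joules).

ΔKE ≈ -984 J

No external torque acts about the common axis, so total angular momentum is conserved.
Taking A's sense as positive: L = (1.000)(59.3) = 59.30 kg·m²·rad/s.
Combined I = 1.000 + 1.270 = 2.270 kg·m².
ω_f = L / I = 59.30 / 2.270 = 26.12 rad/s.
KE_i = ½ΣIω² = 1758 J; KE_f = ½(2.270)(26.12)² = 774.6 J.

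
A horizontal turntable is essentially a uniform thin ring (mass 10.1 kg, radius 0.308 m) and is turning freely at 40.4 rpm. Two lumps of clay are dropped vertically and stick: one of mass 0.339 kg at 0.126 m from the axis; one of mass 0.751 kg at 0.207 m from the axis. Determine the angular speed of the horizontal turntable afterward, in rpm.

ω_f ≈ 38.9 rpm

The added mass arrives with no angular momentum about the axis, and any external torque about the axis is negligible, so the system's angular momentum is conserved.
I_p = (10.1)(0.308)² = 0.9581 kg·m².
Added inertia Σmr² = (0.339)(0.126)² + (0.751)(0.207)² = 0.03756 kg·m²; I_f = 0.9581 + 0.03756 = 0.9957 kg·m².
ω_f = I_p ω_i / I_f = (0.9581)(40.4) / 0.9957 = 38.88 rpm.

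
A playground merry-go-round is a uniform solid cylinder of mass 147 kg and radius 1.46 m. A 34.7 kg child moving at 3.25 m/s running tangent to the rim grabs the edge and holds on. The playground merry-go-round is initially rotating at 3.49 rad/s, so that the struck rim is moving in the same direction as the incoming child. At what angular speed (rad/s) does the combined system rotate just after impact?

|ω_f| ≈ 3.08 rad/s

About the axle the impulsive forces during the collision are internal, so angular momentum about that axis is conserved.
I_p = ½(147)(1.46)² = 156.7 kg·m². Taking the sense of the child's angular momentum as positive, L_{child} = m v R = (34.7)(3.25)(1.46) = 164.7 kg·m²/s.
L_i = +I_p ω_p + m v R = +(156.7)(3.49) + 164.7 = 711.4 kg·m²/s.
After sticking, I_f = I_p + m R² = 156.7 + (34.7)(1.46)² = 230.6 kg·m².
ω_f = L_i / I_f = 711.4 / 230.6 = 3.085 rad/s.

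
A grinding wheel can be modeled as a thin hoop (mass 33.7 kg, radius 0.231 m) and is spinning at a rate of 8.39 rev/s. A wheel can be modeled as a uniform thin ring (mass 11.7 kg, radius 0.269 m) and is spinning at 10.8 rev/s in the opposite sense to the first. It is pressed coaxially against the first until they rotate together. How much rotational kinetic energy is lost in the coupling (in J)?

ΔKE lost ≈ 4180 J

The coupling torques are internal; angular momentum about the shared axis is conserved.
Moments of inertia: I_A = (33.7)(0.231)² = 1.798 kg·m²; I_B = (11.7)(0.269)² = 0.8466 kg·m².
Taking A's sense as positive: L = (1.798)(8.39) − (0.8466)(10.8) = 5.944 kg·m²·rev/s.
Combined I = 1.798 + 0.8466 = 2.645 kg·m².
ω_f = L / I = 5.944 / 2.645 = 2.247 rev/s.
KE_i = ½ΣIω² = 4448 J; KE_f = ½(2.645)(14.12)² = 263.7 J.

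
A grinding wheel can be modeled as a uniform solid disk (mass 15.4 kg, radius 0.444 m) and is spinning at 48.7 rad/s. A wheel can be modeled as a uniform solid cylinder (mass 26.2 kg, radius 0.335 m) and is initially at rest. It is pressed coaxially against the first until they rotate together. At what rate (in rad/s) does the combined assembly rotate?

The coupling torques are internal; angular momentum about the shared axis is conserved.
Moments of inertia: I_A = ½(15.4)(0.444)² = 1.518 kg·m²; I_B = ½(26.2)(0.335)² = 1.470 kg·m².
Taking A's sense as positive: L = (1.518)(48.7) = 73.92 kg·m²·rad/s.
Combined I = 1.518 + 1.470 = 2.988 kg·m².
ω_f = L / I = 73.92 / 2.988 = 24.74 rad/s.

|ω_f| ≈ 24.7 rad/s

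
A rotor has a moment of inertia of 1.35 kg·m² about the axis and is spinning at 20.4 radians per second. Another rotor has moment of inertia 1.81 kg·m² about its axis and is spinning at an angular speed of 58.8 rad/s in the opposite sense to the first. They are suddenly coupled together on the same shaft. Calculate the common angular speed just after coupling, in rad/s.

|ω_f| ≈ 25.0 rad/s

No external torque acts about the common axis, so total angular momentum is conserved.
Taking A's sense as positive: L = (1.350)(20.4) − (1.810)(58.8) = -78.89 kg·m²·rad/s.
Combined I = 1.350 + 1.810 = 3.160 kg·m².
ω_f = L / I = -78.89 / 3.160 = -24.96 rad/s.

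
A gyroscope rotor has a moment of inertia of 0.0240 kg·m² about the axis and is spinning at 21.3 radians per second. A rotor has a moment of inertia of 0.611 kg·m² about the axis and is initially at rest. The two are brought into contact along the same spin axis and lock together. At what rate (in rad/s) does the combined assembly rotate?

|ω_f| ≈ 0.805 rad/s

No external torque acts about the common axis, so total angular momentum is conserved.
Taking A's sense as positive: L = (0.02400)(21.3) = 0.5112 kg·m²·rad/s.
Combined I = 0.02400 + 0.6110 = 0.6350 kg·m².
ω_f = L / I = 0.5112 / 0.6350 = 0.8050 rad/s.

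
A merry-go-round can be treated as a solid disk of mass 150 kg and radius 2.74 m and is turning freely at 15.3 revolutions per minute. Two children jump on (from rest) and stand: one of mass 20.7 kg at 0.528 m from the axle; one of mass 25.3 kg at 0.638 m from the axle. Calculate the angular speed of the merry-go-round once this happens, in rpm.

The added mass arrives with no angular momentum about the axle, and any external torque about the axle is negligible, so the system's angular momentum is conserved.
I_p = ½(150)(2.74)² = 563.1 kg·m².
Added inertia Σmr² = (20.7)(0.528)² + (25.3)(0.638)² = 16.07 kg·m²; I_f = 563.1 + 16.07 = 579.1 kg·m².
ω_f = I_p ω_i / I_f = (563.1)(15.3) / 579.1 = 14.88 rpm.

ω_f ≈ 14.9 rpm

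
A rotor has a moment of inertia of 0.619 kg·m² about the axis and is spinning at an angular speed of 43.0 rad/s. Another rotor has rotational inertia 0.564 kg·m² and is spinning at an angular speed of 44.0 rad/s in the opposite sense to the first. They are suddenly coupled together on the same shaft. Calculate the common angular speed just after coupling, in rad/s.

|ω_f| ≈ 1.52 rad/s

No external torque acts about the common axis, so total angular momentum is conserved.
Taking A's sense as positive: L = (0.6190)(43.0) − (0.5640)(44.0) = 1.801 kg·m²·rad/s.
Combined I = 0.6190 + 0.5640 = 1.183 kg·m².
ω_f = L / I = 1.801 / 1.183 = 1.522 rad/s.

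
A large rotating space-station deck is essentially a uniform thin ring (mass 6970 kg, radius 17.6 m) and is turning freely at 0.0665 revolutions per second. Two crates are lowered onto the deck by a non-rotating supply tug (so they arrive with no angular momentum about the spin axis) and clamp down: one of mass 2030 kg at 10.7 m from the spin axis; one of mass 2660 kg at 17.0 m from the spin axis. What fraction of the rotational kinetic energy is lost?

fraction ≈ 0.317

The added mass arrives with no angular momentum about the spin axis, and any external torque about the spin axis is negligible, so the system's angular momentum is conserved.
I_p = (6970)(17.6)² = 2.159e+06 kg·m².
Added inertia Σmr² = (2030)(10.7)² + (2660)(17.0)² = 1.001e+06 kg·m²; I_f = 2.159e+06 + 1.001e+06 = 3.160e+06 kg·m².
ω_f = I_p ω_i / I_f = (2.159e+06)(0.0665) / 3.160e+06 = 0.04543 rev/s.
KE_i = ½(2.159e+06)(0.4178 rad/s)² = 1.885e+05 J; KE_f = ½(3.160e+06)(0.2855)² = 1.288e+05 J.
Fraction lost = 0.3168.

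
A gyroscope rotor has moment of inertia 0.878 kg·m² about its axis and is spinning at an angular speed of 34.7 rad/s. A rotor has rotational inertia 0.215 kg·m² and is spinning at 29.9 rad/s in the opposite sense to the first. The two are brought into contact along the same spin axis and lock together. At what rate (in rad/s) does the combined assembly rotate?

The coupling torques are internal; angular momentum about the shared axis is conserved.
Taking A's sense as positive: L = (0.8780)(34.7) − (0.2150)(29.9) = 24.04 kg·m²·rad/s.
Combined I = 0.8780 + 0.2150 = 1.093 kg·m².
ω_f = L / I = 24.04 / 1.093 = 21.99 rad/s.

|ω_f| ≈ 22.0 rad/s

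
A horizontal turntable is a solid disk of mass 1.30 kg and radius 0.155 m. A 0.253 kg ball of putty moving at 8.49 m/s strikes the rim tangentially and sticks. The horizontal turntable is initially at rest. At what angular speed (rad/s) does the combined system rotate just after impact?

About the axle the impulsive forces during the collision are internal, so angular momentum about that axis is conserved.
I_p = ½(1.30)(0.155)² = 0.01562 kg·m². Taking the sense of the ball of putty's angular momentum as positive, L_{ball} = m v R = (0.253)(8.49)(0.155) = 0.3329 kg·m²/s.
L_i = 0 + 0.3329 = 0.3329 kg·m²/s.
After sticking, I_f = I_p + m R² = 0.01562 + (0.253)(0.155)² = 0.02169 kg·m².
ω_f = L_i / I_f = 0.3329 / 0.02169 = 15.35 rad/s.

|ω_f| ≈ 15.3 rad/s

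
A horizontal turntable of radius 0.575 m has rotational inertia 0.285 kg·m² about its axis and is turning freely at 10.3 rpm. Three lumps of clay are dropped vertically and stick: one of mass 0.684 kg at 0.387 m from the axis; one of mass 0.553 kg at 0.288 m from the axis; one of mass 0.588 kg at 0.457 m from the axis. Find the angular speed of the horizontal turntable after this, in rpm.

ω_f ≈ 5.28 rpm

No external torque acts about the axis; L_before = L_after.
Added inertia Σmr² = (0.684)(0.387)² + (0.553)(0.288)² + (0.588)(0.457)² = 0.2711 kg·m²; I_f = 0.2850 + 0.2711 = 0.5561 kg·m².
ω_f = I_p ω_i / I_f = (0.2850)(10.3) / 0.5561 = 5.279 rpm.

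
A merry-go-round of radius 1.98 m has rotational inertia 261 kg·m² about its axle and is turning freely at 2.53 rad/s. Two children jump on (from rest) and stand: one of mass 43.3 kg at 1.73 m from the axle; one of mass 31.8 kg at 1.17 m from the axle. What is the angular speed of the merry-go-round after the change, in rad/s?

The added mass arrives with no angular momentum about the axle, and any external torque about the axle is negligible, so the system's angular momentum is conserved.
Added inertia Σmr² = (43.3)(1.73)² + (31.8)(1.17)² = 173.1 kg·m²; I_f = 261.0 + 173.1 = 434.1 kg·m².
ω_f = I_p ω_i / I_f = (261.0)(2.53) / 434.1 = 1.521 rad/s.

ω_f ≈ 1.52 rad/s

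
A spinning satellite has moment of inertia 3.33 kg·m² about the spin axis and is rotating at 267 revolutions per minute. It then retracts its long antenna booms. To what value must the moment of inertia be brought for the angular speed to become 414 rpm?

Angular momentum about the spin axis is conserved since the torque about it is zero.
I₂ = I₁ω₁ / ω₂ = (3.33)(267) / (414) = 2.148 kg·m².

I₂ ≈ 2.15 kg·m²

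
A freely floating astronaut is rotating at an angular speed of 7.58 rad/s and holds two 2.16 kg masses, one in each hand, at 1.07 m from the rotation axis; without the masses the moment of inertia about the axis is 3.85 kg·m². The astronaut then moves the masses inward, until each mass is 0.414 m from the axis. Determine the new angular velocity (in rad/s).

No external torque acts about the spin axis, so angular momentum is conserved.
I₁ = 3.85 + 2(2.16)(1.07)² = 8.796 kg·m²; I₂ = 3.85 + 2(2.16)(0.414)² = 4.590 kg·m².
ω₂ = I₁ω₁ / I₂ = (8.796)(7.58 rad/s) / (4.590) = 14.52 rad/s.

ω₂ ≈ 14.5 rad/s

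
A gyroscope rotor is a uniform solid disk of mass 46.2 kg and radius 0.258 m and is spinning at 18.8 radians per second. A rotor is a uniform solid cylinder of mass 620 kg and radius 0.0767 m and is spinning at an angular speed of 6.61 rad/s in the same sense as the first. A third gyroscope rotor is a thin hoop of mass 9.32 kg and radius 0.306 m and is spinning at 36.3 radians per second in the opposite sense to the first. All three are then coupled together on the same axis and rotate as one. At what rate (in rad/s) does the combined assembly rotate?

No external torque acts about the common axis, so total angular momentum is conserved.
Moments of inertia: I_A = ½(46.2)(0.258)² = 1.538 kg·m²; I_B = ½(620)(0.0767)² = 1.824 kg·m²; I_C = (9.32)(0.306)² = 0.8727 kg·m².
Taking A's sense as positive: L = (1.538)(18.8) + (1.824)(6.61) − (0.8727)(36.3) = 9.283 kg·m²·rad/s.
Combined I = 1.538 + 1.824 + 0.8727 = 4.234 kg·m².
ω_f = L / I = 9.283 / 4.234 = 2.193 rad/s.

|ω_f| ≈ 2.19 rad/s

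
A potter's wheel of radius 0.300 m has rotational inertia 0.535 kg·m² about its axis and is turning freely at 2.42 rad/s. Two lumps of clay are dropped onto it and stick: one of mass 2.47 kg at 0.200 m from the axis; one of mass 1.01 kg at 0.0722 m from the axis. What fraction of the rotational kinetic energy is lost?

fraction ≈ 0.163

The added mass arrives with no angular momentum about the axis, and any external torque about the axis is negligible, so the system's angular momentum is conserved.
Added inertia Σmr² = (2.47)(0.200)² + (1.01)(0.0722)² = 0.1041 kg·m²; I_f = 0.5350 + 0.1041 = 0.6391 kg·m².
ω_f = I_p ω_i / I_f = (0.5350)(2.42) / 0.6391 = 2.026 rad/s.
KE_i = ½(0.5350)(2.420 rad/s)² = 1.567 J; KE_f = ½(0.6391)(2.026)² = 1.311 J.
Fraction lost = 0.1628.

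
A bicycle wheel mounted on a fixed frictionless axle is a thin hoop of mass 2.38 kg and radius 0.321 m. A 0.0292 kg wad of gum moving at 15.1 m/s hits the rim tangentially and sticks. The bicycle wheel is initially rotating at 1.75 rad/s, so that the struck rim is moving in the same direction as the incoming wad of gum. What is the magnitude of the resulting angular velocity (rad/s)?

The axle reaction passes through the axle and exerts no torque about it; angular momentum about the axle is conserved through the impact.
I_p = (2.38)(0.321)² = 0.2452 kg·m². Taking the sense of the wad of gum's angular momentum as positive, L_{wad} = m v R = (0.0292)(15.1)(0.321) = 0.1415 kg·m²/s.
L_i = +I_p ω_p + m v R = +(0.2452)(1.75) + 0.1415 = 0.5707 kg·m²/s.
After sticking, I_f = I_p + m R² = 0.2452 + (0.0292)(0.321)² = 0.2482 kg·m².
ω_f = L_i / I_f = 0.5707 / 0.2482 = 2.299 rad/s.

|ω_f| ≈ 2.30 rad/s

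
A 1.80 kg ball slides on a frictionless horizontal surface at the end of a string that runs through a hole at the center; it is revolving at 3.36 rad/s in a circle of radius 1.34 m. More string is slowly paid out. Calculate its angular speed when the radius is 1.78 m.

ω₂ ≈ 1.90 rad/s

No torque about the axis ⇒ m r₁² ω₁ = m r₂² ω₂.
ω₂ = ω₁ (r₁/r₂)² = (3.36)(1.34/1.78)² = 1.904 rad/s.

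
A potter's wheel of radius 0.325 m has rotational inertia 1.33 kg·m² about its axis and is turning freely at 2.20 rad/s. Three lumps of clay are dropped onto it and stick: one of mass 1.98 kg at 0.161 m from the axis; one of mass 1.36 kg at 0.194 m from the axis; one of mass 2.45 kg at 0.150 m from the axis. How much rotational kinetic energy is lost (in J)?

energy lost ≈ 0.341 J

No external torque acts about the axis; L_before = L_after.
Added inertia Σmr² = (1.98)(0.161)² + (1.36)(0.194)² + (2.45)(0.150)² = 0.1576 kg·m²; I_f = 1.330 + 0.1576 = 1.488 kg·m².
ω_f = I_p ω_i / I_f = (1.330)(2.20) / 1.488 = 1.967 rad/s.
KE_i = ½(1.330)(2.200 rad/s)² = 3.219 J; KE_f = ½(1.488)(1.967)² = 2.878 J.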